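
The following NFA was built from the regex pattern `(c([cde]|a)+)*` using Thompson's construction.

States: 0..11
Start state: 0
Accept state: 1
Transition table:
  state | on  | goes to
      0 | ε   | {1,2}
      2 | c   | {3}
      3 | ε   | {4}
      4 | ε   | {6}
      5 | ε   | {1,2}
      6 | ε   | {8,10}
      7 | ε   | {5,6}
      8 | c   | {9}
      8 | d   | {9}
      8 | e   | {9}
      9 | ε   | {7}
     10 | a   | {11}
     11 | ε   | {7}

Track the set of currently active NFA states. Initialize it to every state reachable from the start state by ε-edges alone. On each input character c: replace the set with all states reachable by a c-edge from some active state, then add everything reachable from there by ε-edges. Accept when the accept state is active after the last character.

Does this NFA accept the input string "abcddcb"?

Answer: REJECT

Derivation:
start: ε-closure({0}) = {0,1,2}
'a' @ 1: {}  — state set empty
rest 'bcddcb' ignored (set empty)
after full input: {}  (accept=1 not in)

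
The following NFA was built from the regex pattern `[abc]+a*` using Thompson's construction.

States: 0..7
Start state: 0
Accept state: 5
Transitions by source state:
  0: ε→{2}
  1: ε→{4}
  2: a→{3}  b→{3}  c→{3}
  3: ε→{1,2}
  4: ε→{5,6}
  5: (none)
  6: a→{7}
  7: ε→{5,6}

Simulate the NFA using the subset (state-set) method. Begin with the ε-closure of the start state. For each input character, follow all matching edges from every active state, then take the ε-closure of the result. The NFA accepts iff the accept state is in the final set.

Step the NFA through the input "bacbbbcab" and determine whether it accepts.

Answer: ACCEPT

Steps:
initial (ε-close {0}): {0,2}
'b' @ 1: {1,2,3,4,5,6}  [accepting]
'a' @ 2: {1,2,3,4,5,6,7}  [accepting]
'c' @ 3: {1,2,3,4,5,6}  [accepting]
'b' @ 4: {1,2,3,4,5,6}  [accepting]
'b' @ 5: {1,2,3,4,5,6}  [accepting]
'b' @ 6: {1,2,3,4,5,6}  [accepting]
'c' @ 7: {1,2,3,4,5,6}  [accepting]
'a' @ 8: {1,2,3,4,5,6,7}  [accepting]
'b' @ 9: {1,2,3,4,5,6}  [accepting]
after full input: {1,2,3,4,5,6}  (accept=5 in)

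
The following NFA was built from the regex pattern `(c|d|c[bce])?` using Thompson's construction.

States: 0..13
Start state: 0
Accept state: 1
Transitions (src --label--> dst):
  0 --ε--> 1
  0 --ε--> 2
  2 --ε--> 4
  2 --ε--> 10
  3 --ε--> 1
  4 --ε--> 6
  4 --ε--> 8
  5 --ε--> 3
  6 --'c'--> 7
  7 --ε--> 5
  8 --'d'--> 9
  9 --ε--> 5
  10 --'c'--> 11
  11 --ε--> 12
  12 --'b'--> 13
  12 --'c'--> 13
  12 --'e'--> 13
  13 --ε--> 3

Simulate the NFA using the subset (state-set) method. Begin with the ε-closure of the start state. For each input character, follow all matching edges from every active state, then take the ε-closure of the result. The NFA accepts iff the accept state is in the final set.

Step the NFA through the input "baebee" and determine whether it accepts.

Answer: REJECT

Derivation:
start: ε-closure({0}) = {0,1,2,4,6,8,10}
'b' @ 1: {}  — state set empty
rest 'aebee' ignored (set empty)
end set {} — state 1 not in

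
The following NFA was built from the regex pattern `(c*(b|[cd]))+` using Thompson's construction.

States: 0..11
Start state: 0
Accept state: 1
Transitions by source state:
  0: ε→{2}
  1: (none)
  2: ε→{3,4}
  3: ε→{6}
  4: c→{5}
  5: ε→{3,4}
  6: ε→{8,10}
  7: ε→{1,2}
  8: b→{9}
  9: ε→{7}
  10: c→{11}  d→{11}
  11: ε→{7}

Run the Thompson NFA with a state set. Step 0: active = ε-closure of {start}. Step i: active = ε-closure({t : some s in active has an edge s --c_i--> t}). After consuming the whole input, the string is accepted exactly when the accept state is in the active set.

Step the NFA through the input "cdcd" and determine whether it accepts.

Answer: ACCEPT

Derivation:
S₀ = ε-closure({0}) = {0,2,3,4,6,8,10}
'c' @ 1: {1,2,3,4,5,6,7,8,10,11}  (accept∈set)
'd' @ 2: {1,2,3,4,6,7,8,10,11}  (accept∈set)
'c' @ 3: {1,2,3,4,5,6,7,8,10,11}  (accept∈set)
'd' @ 4: {1,2,3,4,6,7,8,10,11}  (accept∈set)
final: {1,2,3,4,6,7,8,10,11}; accept 1 in set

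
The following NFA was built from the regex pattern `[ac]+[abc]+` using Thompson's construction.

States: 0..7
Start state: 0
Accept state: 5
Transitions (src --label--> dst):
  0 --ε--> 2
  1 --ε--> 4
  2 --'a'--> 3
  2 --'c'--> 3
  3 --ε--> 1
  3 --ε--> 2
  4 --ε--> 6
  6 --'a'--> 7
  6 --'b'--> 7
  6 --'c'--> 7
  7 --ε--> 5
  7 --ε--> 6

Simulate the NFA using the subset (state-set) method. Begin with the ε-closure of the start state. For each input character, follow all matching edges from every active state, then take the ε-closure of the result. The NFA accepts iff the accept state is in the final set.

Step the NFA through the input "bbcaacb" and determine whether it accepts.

initial (ε-close {0}): {0,2}
'b' @ 1: {}  — state set empty
rest 'bcaacb' ignored (set empty)
end set {} — state 5 not in

Answer: REJECT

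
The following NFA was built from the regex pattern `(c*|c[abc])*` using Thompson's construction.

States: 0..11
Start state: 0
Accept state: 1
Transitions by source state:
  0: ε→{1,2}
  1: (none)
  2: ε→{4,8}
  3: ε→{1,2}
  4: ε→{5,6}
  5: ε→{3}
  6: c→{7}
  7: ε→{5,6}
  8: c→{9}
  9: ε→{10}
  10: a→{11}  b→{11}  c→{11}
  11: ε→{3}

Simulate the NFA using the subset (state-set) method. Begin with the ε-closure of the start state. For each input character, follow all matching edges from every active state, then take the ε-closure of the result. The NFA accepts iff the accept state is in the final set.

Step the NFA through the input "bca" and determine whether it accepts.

Answer: REJECT

Derivation:
start: ε-closure({0}) = {0,1,2,3,4,5,6,8}
'b' @ 1: {}  — state set empty
rest 'ca' ignored (set empty)
after full input: {}  (accept=1 not in)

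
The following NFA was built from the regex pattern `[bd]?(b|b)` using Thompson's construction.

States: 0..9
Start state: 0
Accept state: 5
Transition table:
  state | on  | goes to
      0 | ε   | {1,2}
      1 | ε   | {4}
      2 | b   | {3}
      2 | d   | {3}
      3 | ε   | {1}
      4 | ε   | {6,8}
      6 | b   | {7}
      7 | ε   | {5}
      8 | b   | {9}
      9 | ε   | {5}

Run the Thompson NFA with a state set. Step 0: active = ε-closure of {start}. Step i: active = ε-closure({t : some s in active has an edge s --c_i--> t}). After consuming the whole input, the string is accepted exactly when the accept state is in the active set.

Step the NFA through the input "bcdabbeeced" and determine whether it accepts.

start: ε-closure({0}) = {0,1,2,4,6,8}
'b' @ 1: {1,3,4,5,6,7,8,9}  [accepting]
'c' @ 2: {}  — dead — no transitions
rest 'dabbeeced' ignored (set empty)
final: {}; accept 5 not in set

Answer: REJECT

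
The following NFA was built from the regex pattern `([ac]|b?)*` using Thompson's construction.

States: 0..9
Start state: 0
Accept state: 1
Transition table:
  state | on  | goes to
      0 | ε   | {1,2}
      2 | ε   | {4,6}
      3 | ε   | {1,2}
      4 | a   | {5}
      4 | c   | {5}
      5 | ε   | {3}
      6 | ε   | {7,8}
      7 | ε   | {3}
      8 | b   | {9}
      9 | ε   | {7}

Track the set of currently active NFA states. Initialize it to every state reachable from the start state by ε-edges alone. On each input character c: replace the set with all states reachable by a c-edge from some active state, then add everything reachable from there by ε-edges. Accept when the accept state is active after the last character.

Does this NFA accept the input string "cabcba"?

Answer: ACCEPT

Steps:
start: ε-closure({0}) = {0,1,2,3,4,6,7,8}
'c' @ 1: {1,2,3,4,5,6,7,8}  (accept∈set)
'a' @ 2: {1,2,3,4,5,6,7,8}  (accept∈set)
'b' @ 3: {1,2,3,4,6,7,8,9}  (accept∈set)
'c' @ 4: {1,2,3,4,5,6,7,8}  (accept∈set)
'b' @ 5: {1,2,3,4,6,7,8,9}  (accept∈set)
'a' @ 6: {1,2,3,4,5,6,7,8}  (accept∈set)
final: {1,2,3,4,5,6,7,8}; accept 1 in set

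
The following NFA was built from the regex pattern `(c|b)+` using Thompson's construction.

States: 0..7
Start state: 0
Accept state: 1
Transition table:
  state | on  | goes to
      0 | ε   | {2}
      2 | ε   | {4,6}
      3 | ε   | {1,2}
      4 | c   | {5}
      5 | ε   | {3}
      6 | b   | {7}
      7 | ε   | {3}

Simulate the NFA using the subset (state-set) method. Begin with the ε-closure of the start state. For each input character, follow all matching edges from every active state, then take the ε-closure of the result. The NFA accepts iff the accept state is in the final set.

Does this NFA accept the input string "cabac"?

Answer: REJECT

Trace:
initial (ε-close {0}): {0,2,4,6}
'c' @ 1: {1,2,3,4,5,6}  (accept∈set)
'a' @ 2: {}  — no active states
rest 'bac' ignored (set empty)
after full input: {}  (accept=1 not in)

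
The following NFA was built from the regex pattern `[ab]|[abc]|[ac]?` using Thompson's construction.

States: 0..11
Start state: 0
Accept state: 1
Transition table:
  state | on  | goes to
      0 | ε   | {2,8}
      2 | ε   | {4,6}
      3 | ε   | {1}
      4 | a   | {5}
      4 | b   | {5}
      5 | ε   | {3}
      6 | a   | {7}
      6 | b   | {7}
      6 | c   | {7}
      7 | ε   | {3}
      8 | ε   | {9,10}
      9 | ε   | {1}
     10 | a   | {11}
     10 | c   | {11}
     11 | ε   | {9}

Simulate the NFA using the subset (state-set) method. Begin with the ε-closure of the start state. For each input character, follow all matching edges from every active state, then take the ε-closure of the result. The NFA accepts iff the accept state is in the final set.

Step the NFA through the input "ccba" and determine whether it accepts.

S₀ = ε-closure({0}) = {0,1,2,4,6,8,9,10}
'c' @ 1: {1,3,7,9,11}  (accept∈set)
'c' @ 2: {}  — no active states
rest 'ba' ignored (set empty)
end set {} — state 1 not in

Answer: REJECT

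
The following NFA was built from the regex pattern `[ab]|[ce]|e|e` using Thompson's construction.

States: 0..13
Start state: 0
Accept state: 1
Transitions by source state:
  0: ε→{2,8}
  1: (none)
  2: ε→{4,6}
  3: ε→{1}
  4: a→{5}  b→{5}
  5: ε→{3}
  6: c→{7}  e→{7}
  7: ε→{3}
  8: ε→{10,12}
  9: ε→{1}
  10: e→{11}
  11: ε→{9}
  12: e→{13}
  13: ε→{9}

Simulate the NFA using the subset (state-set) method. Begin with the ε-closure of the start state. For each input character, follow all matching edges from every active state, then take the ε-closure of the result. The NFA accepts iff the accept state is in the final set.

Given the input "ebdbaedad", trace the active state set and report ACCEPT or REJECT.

start: ε-closure({0}) = {0,2,4,6,8,10,12}
'e' @ 1: {1,3,7,9,11,13}  ✓accept
'b' @ 2: {}  — no active states
rest 'dbaedad' ignored (set empty)
final: {}; accept 1 not in set

Answer: REJECT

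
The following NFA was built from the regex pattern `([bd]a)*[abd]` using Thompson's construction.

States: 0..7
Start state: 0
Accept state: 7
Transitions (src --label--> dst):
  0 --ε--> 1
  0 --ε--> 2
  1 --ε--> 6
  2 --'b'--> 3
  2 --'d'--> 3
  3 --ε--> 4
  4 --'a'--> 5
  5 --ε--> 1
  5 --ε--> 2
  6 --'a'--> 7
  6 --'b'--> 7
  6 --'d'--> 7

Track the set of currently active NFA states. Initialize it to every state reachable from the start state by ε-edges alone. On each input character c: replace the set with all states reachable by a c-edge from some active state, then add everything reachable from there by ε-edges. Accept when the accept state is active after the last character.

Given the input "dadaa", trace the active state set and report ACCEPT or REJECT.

start: ε-closure({0}) = {0,1,2,6}
'd' @ 1: {3,4,7}  (accept∈set)
'a' @ 2: {1,2,5,6}
'd' @ 3: {3,4,7}  (accept∈set)
'a' @ 4: {1,2,5,6}
'a' @ 5: {7}  (accept∈set)
final: {7}; accept 7 in set

Answer: ACCEPT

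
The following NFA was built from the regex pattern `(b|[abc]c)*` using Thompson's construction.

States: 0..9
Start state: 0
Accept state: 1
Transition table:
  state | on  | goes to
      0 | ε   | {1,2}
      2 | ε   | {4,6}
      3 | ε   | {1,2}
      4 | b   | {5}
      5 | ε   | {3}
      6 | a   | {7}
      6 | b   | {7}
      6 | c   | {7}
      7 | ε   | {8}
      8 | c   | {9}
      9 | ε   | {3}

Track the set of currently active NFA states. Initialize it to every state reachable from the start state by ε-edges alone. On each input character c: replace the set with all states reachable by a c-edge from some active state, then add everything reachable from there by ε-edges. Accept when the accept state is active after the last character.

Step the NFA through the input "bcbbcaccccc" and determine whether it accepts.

Answer: ACCEPT

Steps:
S₀ = ε-closure({0}) = {0,1,2,4,6}
'b' @ 1: {1,2,3,4,5,6,7,8}  [accepting]
'c' @ 2: {1,2,3,4,6,7,8,9}  [accepting]
'b' @ 3: {1,2,3,4,5,6,7,8}  [accepting]
'b' @ 4: {1,2,3,4,5,6,7,8}  [accepting]
'c' @ 5: {1,2,3,4,6,7,8,9}  [accepting]
'a' @ 6: {7,8}
'c' @ 7: {1,2,3,4,6,9}  [accepting]
'c' @ 8: {7,8}
'c' @ 9: {1,2,3,4,6,9}  [accepting]
'c' @ 10: {7,8}
'c' @ 11: {1,2,3,4,6,9}  [accepting]
after full input: {1,2,3,4,6,9}  (accept=1 in)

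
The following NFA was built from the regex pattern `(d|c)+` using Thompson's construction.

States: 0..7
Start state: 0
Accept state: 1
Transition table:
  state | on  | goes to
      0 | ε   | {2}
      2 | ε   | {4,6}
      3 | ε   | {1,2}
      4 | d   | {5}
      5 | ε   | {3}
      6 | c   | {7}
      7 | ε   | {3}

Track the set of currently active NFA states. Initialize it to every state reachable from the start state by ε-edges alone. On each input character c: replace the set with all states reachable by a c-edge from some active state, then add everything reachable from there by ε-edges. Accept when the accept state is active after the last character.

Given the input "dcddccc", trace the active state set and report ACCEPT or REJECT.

initial (ε-close {0}): {0,2,4,6}
'd' @ 1: {1,2,3,4,5,6}  (accept∈set)
'c' @ 2: {1,2,3,4,6,7}  (accept∈set)
'd' @ 3: {1,2,3,4,5,6}  (accept∈set)
'd' @ 4: {1,2,3,4,5,6}  (accept∈set)
'c' @ 5: {1,2,3,4,6,7}  (accept∈set)
'c' @ 6: {1,2,3,4,6,7}  (accept∈set)
'c' @ 7: {1,2,3,4,6,7}  (accept∈set)
final: {1,2,3,4,6,7}; accept 1 in set

Answer: ACCEPT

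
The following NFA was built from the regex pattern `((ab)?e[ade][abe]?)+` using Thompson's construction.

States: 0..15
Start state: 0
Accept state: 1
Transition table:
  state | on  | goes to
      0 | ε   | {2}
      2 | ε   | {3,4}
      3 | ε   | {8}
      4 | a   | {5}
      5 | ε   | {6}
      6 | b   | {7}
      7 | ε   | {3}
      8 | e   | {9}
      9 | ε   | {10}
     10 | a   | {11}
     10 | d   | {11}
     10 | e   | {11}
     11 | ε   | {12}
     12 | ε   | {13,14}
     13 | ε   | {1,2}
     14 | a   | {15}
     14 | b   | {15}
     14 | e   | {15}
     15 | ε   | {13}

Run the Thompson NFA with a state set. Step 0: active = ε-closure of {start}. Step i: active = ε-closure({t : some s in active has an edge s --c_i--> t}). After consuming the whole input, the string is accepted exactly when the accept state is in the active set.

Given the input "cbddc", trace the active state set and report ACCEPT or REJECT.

Answer: REJECT

Trace:
start: ε-closure({0}) = {0,2,3,4,8}
'c' @ 1: {}  — dead — no transitions
rest 'bddc' ignored (set empty)
final: {}; accept 1 not in set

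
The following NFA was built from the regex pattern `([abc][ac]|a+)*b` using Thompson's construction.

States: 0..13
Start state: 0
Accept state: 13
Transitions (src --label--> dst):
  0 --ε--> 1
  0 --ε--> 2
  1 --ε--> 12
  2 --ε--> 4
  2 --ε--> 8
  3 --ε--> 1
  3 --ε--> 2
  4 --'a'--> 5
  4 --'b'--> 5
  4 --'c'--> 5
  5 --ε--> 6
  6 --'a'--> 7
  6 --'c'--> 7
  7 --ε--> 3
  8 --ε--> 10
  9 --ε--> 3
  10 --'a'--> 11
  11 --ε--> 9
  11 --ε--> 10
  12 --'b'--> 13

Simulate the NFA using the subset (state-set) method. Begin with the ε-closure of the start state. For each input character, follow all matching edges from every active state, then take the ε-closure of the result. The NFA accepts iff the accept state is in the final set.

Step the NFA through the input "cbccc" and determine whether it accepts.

Answer: REJECT

Steps:
start: ε-closure({0}) = {0,1,2,4,8,10,12}
'c' @ 1: {5,6}
'b' @ 2: {}  — no active states
rest 'ccc' ignored (set empty)
after full input: {}  (accept=13 not in)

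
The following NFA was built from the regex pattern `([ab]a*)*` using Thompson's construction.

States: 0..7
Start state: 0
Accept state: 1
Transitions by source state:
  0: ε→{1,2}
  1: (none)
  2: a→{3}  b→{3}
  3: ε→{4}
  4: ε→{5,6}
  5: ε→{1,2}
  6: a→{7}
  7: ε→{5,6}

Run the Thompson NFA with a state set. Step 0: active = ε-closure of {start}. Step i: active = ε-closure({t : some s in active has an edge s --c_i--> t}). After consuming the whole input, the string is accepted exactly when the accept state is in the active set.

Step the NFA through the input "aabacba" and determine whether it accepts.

S₀ = ε-closure({0}) = {0,1,2}
'a' @ 1: {1,2,3,4,5,6}  ✓accept
'a' @ 2: {1,2,3,4,5,6,7}  ✓accept
'b' @ 3: {1,2,3,4,5,6}  ✓accept
'a' @ 4: {1,2,3,4,5,6,7}  ✓accept
'c' @ 5: {}  — state set empty
rest 'ba' ignored (set empty)
after full input: {}  (accept=1 not in)

Answer: REJECT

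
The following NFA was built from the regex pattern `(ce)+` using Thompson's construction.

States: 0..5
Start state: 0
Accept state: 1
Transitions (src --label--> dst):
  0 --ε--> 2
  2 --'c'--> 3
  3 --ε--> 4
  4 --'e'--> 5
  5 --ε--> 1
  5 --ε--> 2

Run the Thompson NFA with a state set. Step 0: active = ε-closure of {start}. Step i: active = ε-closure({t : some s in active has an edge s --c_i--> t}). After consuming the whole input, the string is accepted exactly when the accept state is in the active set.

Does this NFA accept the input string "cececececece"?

S₀ = ε-closure({0}) = {0,2}
'c' @ 1: {3,4}
'e' @ 2: {1,2,5}  (accept∈set)
'c' @ 3: {3,4}
'e' @ 4: {1,2,5}  (accept∈set)
'c' @ 5: {3,4}
'e' @ 6: {1,2,5}  (accept∈set)
'c' @ 7: {3,4}
'e' @ 8: {1,2,5}  (accept∈set)
'c' @ 9: {3,4}
'e' @ 10: {1,2,5}  (accept∈set)
'c' @ 11: {3,4}
'e' @ 12: {1,2,5}  (accept∈set)
final: {1,2,5}; accept 1 in set

Answer: ACCEPT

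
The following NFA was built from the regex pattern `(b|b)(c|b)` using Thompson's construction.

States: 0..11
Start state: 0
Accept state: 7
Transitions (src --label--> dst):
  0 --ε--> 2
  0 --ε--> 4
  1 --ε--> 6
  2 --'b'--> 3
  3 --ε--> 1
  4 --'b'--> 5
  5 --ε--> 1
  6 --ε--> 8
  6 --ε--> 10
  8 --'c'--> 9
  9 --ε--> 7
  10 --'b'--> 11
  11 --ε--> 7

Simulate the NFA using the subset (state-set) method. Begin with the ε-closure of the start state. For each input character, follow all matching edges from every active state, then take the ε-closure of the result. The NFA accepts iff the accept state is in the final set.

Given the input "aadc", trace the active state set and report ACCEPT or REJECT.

Answer: REJECT

Trace:
initial (ε-close {0}): {0,2,4}
'a' @ 1: {}  — state set empty
rest 'adc' ignored (set empty)
final: {}; accept 7 not in set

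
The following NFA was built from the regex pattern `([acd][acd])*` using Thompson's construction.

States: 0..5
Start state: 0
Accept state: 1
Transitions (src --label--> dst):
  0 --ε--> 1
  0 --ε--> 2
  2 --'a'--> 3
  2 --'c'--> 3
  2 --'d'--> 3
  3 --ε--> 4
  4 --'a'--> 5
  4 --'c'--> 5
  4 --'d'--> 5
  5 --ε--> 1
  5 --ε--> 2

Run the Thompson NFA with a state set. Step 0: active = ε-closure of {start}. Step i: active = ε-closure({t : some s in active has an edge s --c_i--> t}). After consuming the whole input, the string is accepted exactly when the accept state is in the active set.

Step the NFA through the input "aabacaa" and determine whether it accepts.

Answer: REJECT

Trace:
initial (ε-close {0}): {0,1,2}
'a' @ 1: {3,4}
'a' @ 2: {1,2,5}  (accept∈set)
'b' @ 3: {}  — state set empty
rest 'acaa' ignored (set empty)
end set {} — state 1 not in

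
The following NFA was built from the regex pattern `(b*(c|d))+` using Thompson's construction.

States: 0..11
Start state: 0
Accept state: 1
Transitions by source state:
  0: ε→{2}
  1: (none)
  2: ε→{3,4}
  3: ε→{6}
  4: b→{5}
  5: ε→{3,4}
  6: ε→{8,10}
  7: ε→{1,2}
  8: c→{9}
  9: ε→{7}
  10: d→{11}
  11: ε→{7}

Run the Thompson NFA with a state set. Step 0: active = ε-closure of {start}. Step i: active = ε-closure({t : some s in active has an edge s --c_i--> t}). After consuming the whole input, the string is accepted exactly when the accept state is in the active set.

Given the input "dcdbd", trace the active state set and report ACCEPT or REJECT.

Answer: ACCEPT

Derivation:
initial (ε-close {0}): {0,2,3,4,6,8,10}
'd' @ 1: {1,2,3,4,6,7,8,10,11}  (accept∈set)
'c' @ 2: {1,2,3,4,6,7,8,9,10}  (accept∈set)
'd' @ 3: {1,2,3,4,6,7,8,10,11}  (accept∈set)
'b' @ 4: {3,4,5,6,8,10}
'd' @ 5: {1,2,3,4,6,7,8,10,11}  (accept∈set)
after full input: {1,2,3,4,6,7,8,10,11}  (accept=1 in)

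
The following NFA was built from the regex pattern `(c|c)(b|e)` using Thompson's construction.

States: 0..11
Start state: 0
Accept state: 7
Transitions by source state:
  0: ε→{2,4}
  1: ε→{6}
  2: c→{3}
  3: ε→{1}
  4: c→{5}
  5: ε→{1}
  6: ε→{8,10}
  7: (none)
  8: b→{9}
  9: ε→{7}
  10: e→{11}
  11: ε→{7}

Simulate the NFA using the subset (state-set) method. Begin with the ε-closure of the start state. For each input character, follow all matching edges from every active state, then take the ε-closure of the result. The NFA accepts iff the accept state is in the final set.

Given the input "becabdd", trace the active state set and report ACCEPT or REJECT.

initial (ε-close {0}): {0,2,4}
'b' @ 1: {}  — dead — no transitions
rest 'ecabdd' ignored (set empty)
final: {}; accept 7 not in set

Answer: REJECT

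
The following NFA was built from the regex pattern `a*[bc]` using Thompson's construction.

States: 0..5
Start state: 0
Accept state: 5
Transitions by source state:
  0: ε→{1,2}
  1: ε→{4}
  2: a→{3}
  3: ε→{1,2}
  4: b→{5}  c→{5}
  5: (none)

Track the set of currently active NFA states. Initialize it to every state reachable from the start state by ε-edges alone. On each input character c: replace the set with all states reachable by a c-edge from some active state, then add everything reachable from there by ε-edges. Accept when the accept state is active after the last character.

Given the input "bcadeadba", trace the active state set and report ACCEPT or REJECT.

S₀ = ε-closure({0}) = {0,1,2,4}
'b' @ 1: {5}  [accepting]
'c' @ 2: {}  — no active states
rest 'adeadba' ignored (set empty)
final: {}; accept 5 not in set

Answer: REJECT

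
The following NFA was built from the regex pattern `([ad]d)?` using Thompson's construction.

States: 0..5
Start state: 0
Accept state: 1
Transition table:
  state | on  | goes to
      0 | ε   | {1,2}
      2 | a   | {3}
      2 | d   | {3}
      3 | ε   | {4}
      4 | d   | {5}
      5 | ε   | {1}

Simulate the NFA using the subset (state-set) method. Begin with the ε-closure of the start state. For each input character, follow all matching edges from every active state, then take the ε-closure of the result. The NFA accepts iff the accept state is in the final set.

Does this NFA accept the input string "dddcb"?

Answer: REJECT

Trace:
initial (ε-close {0}): {0,1,2}
'd' @ 1: {3,4}
'd' @ 2: {1,5}  ✓accept
'd' @ 3: {}  — no active states
rest 'cb' ignored (set empty)
after full input: {}  (accept=1 not in)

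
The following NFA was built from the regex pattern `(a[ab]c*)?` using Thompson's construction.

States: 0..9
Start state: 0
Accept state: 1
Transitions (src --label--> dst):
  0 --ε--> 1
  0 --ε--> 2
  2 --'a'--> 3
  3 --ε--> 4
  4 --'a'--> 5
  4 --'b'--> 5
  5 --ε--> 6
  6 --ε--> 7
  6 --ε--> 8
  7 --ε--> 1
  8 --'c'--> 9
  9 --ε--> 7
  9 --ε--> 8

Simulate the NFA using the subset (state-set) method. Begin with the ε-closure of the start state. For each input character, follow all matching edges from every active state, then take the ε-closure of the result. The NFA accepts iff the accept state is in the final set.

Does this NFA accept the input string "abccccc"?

S₀ = ε-closure({0}) = {0,1,2}
'a' @ 1: {3,4}
'b' @ 2: {1,5,6,7,8}  ✓accept
'c' @ 3: {1,7,8,9}  ✓accept
'c' @ 4: {1,7,8,9}  ✓accept
'c' @ 5: {1,7,8,9}  ✓accept
'c' @ 6: {1,7,8,9}  ✓accept
'c' @ 7: {1,7,8,9}  ✓accept
final: {1,7,8,9}; accept 1 in set

Answer: ACCEPT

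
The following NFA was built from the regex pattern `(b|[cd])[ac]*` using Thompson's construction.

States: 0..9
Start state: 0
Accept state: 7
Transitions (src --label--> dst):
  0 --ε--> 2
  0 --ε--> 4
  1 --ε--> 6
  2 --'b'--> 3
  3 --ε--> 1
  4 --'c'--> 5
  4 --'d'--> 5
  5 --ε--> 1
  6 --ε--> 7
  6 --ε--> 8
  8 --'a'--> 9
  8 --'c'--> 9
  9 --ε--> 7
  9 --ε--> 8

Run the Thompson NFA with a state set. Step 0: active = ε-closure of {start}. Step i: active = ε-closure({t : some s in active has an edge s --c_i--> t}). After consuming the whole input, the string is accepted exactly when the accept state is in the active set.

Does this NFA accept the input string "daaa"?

Answer: ACCEPT

Derivation:
initial (ε-close {0}): {0,2,4}
'd' @ 1: {1,5,6,7,8}  [accepting]
'a' @ 2: {7,8,9}  [accepting]
'a' @ 3: {7,8,9}  [accepting]
'a' @ 4: {7,8,9}  [accepting]
final: {7,8,9}; accept 7 in set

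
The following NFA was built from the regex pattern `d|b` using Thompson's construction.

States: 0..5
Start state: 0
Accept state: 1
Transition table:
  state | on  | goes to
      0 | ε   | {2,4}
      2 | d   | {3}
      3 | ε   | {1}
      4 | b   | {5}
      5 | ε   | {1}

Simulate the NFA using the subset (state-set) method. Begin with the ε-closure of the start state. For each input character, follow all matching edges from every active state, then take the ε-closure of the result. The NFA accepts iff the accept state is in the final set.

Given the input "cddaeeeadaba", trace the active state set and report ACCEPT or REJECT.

Answer: REJECT

Derivation:
S₀ = ε-closure({0}) = {0,2,4}
'c' @ 1: {}  — no active states
rest 'ddaeeeadaba' ignored (set empty)
final: {}; accept 1 not in set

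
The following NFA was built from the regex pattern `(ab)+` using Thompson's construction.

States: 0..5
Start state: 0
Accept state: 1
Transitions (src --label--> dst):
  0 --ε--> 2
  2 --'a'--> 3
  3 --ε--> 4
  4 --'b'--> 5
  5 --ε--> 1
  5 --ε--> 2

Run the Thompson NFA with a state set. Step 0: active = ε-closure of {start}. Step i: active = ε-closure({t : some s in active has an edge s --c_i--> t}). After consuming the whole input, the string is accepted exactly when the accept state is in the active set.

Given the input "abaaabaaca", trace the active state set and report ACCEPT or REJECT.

Answer: REJECT

Steps:
start: ε-closure({0}) = {0,2}
'a' @ 1: {3,4}
'b' @ 2: {1,2,5}  (accept∈set)
'a' @ 3: {3,4}
'a' @ 4: {}  — state set empty
rest 'abaaca' ignored (set empty)
final: {}; accept 1 not in set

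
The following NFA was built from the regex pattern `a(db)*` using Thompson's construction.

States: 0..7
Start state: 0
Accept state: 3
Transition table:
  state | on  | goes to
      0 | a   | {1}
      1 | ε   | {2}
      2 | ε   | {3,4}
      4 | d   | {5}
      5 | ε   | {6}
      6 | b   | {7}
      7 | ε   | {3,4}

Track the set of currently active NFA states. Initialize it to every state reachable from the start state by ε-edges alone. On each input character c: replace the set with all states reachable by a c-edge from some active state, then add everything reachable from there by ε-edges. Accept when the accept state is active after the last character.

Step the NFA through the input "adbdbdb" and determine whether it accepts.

Answer: ACCEPT

Steps:
start: ε-closure({0}) = {0}
'a' @ 1: {1,2,3,4}  (accept∈set)
'd' @ 2: {5,6}
'b' @ 3: {3,4,7}  (accept∈set)
'd' @ 4: {5,6}
'b' @ 5: {3,4,7}  (accept∈set)
'd' @ 6: {5,6}
'b' @ 7: {3,4,7}  (accept∈set)
final: {3,4,7}; accept 3 in set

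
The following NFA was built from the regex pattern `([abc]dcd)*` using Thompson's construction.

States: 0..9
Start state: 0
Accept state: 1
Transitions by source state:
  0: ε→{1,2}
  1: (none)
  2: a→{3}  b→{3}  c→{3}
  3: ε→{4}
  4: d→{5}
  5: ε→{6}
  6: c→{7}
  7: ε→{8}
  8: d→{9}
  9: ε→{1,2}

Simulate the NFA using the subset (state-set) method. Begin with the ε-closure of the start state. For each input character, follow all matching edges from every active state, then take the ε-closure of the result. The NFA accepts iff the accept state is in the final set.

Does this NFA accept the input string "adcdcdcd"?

Answer: ACCEPT

Trace:
S₀ = ε-closure({0}) = {0,1,2}
'a' @ 1: {3,4}
'd' @ 2: {5,6}
'c' @ 3: {7,8}
'd' @ 4: {1,2,9}  ✓accept
'c' @ 5: {3,4}
'd' @ 6: {5,6}
'c' @ 7: {7,8}
'd' @ 8: {1,2,9}  ✓accept
final: {1,2,9}; accept 1 in set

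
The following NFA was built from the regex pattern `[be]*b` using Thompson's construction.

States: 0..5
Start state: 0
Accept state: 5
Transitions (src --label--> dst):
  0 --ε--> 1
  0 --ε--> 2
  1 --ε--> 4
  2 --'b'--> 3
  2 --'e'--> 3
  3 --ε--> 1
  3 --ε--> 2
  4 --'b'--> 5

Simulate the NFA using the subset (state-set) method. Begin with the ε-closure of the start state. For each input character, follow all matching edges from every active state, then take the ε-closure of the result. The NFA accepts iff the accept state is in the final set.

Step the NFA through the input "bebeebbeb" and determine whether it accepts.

initial (ε-close {0}): {0,1,2,4}
'b' @ 1: {1,2,3,4,5}  [accepting]
'e' @ 2: {1,2,3,4}
'b' @ 3: {1,2,3,4,5}  [accepting]
'e' @ 4: {1,2,3,4}
'e' @ 5: {1,2,3,4}
'b' @ 6: {1,2,3,4,5}  [accepting]
'b' @ 7: {1,2,3,4,5}  [accepting]
'e' @ 8: {1,2,3,4}
'b' @ 9: {1,2,3,4,5}  [accepting]
final: {1,2,3,4,5}; accept 5 in set

Answer: ACCEPT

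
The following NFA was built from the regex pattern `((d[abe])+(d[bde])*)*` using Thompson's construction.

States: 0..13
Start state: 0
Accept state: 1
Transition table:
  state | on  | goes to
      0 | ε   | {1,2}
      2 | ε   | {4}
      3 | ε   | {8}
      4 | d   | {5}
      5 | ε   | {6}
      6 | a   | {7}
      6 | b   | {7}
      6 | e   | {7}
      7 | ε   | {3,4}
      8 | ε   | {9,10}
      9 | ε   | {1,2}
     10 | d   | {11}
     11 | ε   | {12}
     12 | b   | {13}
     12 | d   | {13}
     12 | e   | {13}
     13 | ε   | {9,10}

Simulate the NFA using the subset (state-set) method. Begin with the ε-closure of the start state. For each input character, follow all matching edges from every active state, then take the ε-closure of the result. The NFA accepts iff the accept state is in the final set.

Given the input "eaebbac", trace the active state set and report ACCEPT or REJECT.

initial (ε-close {0}): {0,1,2,4}
'e' @ 1: {}  — dead — no transitions
rest 'aebbac' ignored (set empty)
end set {} — state 1 not in

Answer: REJECT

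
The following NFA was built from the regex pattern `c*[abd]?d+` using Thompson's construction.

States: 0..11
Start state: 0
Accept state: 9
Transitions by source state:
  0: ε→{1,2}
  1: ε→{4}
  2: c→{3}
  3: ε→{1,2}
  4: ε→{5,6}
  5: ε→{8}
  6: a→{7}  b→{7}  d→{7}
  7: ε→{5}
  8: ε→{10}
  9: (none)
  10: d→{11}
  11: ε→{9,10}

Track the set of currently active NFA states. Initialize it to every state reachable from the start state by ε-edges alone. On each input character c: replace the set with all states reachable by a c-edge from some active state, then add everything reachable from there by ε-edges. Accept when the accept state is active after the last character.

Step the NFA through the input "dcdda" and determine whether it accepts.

Answer: REJECT

Derivation:
initial (ε-close {0}): {0,1,2,4,5,6,8,10}
'd' @ 1: {5,7,8,9,10,11}  (accept∈set)
'c' @ 2: {}  — dead — no transitions
rest 'dda' ignored (set empty)
after full input: {}  (accept=9 not in)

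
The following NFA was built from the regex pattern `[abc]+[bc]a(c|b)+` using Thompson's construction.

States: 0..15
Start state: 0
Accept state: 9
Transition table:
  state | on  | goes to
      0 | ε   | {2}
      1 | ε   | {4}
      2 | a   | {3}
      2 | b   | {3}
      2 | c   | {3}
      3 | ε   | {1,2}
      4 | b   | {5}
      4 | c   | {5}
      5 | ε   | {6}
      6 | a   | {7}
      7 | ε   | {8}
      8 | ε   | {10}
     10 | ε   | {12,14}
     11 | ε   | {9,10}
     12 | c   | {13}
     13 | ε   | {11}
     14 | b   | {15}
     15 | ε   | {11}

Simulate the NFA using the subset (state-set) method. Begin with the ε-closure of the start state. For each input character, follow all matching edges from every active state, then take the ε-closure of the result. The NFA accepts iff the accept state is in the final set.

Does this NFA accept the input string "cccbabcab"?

Answer: ACCEPT

Trace:
initial (ε-close {0}): {0,2}
'c' @ 1: {1,2,3,4}
'c' @ 2: {1,2,3,4,5,6}
'c' @ 3: {1,2,3,4,5,6}
'b' @ 4: {1,2,3,4,5,6}
'a' @ 5: {1,2,3,4,7,8,10,12,14}
'b' @ 6: {1,2,3,4,5,6,9,10,11,12,14,15}  (accept∈set)
'c' @ 7: {1,2,3,4,5,6,9,10,11,12,13,14}  (accept∈set)
'a' @ 8: {1,2,3,4,7,8,10,12,14}
'b' @ 9: {1,2,3,4,5,6,9,10,11,12,14,15}  (accept∈set)
after full input: {1,2,3,4,5,6,9,10,11,12,14,15}  (accept=9 in)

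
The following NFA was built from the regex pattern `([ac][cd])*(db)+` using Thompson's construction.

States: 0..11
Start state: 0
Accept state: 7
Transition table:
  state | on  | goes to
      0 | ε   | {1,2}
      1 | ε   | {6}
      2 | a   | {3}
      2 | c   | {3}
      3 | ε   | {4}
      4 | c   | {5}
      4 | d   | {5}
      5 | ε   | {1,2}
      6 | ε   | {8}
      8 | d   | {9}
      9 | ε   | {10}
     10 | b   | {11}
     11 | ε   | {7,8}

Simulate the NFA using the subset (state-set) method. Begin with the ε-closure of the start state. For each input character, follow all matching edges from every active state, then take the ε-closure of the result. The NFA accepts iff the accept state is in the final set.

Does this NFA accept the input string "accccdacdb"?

Answer: ACCEPT

Steps:
start: ε-closure({0}) = {0,1,2,6,8}
'a' @ 1: {3,4}
'c' @ 2: {1,2,5,6,8}
'c' @ 3: {3,4}
'c' @ 4: {1,2,5,6,8}
'c' @ 5: {3,4}
'd' @ 6: {1,2,5,6,8}
'a' @ 7: {3,4}
'c' @ 8: {1,2,5,6,8}
'd' @ 9: {9,10}
'b' @ 10: {7,8,11}  ✓accept
end set {7,8,11} — state 7 in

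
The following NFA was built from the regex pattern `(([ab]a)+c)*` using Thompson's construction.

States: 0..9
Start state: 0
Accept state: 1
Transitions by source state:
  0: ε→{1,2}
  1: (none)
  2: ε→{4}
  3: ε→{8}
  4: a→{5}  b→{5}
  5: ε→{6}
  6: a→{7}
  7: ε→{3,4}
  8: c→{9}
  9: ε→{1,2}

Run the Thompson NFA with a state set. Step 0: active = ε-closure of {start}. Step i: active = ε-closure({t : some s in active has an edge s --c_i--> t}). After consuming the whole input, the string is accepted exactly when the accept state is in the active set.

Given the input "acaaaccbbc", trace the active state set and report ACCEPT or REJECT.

Answer: REJECT

Trace:
start: ε-closure({0}) = {0,1,2,4}
'a' @ 1: {5,6}
'c' @ 2: {}  — no active states
rest 'aaaccbbc' ignored (set empty)
end set {} — state 1 not in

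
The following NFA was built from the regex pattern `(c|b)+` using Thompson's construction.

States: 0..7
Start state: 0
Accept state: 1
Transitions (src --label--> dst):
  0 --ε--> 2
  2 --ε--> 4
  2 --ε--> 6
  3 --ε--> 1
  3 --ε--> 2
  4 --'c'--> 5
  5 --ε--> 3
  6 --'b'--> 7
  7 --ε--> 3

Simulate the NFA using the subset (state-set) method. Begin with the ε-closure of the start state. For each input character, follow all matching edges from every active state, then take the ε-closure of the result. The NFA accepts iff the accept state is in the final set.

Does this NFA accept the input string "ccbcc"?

start: ε-closure({0}) = {0,2,4,6}
'c' @ 1: {1,2,3,4,5,6}  [accepting]
'c' @ 2: {1,2,3,4,5,6}  [accepting]
'b' @ 3: {1,2,3,4,6,7}  [accepting]
'c' @ 4: {1,2,3,4,5,6}  [accepting]
'c' @ 5: {1,2,3,4,5,6}  [accepting]
after full input: {1,2,3,4,5,6}  (accept=1 in)

Answer: ACCEPT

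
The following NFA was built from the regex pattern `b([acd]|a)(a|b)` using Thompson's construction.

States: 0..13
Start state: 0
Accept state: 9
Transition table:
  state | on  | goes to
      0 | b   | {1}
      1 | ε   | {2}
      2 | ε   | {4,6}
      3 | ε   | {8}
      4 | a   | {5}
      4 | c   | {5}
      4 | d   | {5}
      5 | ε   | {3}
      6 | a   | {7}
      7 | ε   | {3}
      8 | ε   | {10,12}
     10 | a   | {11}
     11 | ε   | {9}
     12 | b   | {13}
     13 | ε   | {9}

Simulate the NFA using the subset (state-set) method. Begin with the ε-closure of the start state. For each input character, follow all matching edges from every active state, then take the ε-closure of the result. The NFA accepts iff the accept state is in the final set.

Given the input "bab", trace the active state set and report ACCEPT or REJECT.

start: ε-closure({0}) = {0}
'b' @ 1: {1,2,4,6}
'a' @ 2: {3,5,7,8,10,12}
'b' @ 3: {9,13}  [accepting]
end set {9,13} — state 9 in

Answer: ACCEPT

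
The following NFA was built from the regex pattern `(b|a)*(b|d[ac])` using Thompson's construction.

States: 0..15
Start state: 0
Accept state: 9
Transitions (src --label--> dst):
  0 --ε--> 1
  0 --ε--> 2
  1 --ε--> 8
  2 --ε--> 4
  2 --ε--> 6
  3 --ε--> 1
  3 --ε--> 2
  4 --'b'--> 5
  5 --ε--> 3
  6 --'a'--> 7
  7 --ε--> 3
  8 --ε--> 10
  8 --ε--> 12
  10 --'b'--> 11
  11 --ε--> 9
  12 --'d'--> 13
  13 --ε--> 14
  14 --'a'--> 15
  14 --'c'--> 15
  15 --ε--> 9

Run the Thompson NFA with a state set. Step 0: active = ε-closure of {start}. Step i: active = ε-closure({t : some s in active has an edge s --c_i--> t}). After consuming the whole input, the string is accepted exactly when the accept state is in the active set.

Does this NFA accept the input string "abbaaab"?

initial (ε-close {0}): {0,1,2,4,6,8,10,12}
'a' @ 1: {1,2,3,4,6,7,8,10,12}
'b' @ 2: {1,2,3,4,5,6,8,9,10,11,12}  [accepting]
'b' @ 3: {1,2,3,4,5,6,8,9,10,11,12}  [accepting]
'a' @ 4: {1,2,3,4,6,7,8,10,12}
'a' @ 5: {1,2,3,4,6,7,8,10,12}
'a' @ 6: {1,2,3,4,6,7,8,10,12}
'b' @ 7: {1,2,3,4,5,6,8,9,10,11,12}  [accepting]
end set {1,2,3,4,5,6,8,9,10,11,12} — state 9 in

Answer: ACCEPT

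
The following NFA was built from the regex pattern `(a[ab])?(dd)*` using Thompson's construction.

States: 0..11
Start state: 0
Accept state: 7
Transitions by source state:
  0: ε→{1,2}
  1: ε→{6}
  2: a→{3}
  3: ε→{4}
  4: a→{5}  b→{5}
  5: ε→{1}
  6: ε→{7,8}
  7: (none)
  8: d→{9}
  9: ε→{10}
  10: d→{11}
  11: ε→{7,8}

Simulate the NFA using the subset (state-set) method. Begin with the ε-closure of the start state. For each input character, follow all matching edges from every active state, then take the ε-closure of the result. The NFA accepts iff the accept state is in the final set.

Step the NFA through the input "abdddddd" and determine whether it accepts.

Answer: ACCEPT

Trace:
start: ε-closure({0}) = {0,1,2,6,7,8}
'a' @ 1: {3,4}
'b' @ 2: {1,5,6,7,8}  ✓accept
'd' @ 3: {9,10}
'd' @ 4: {7,8,11}  ✓accept
'd' @ 5: {9,10}
'd' @ 6: {7,8,11}  ✓accept
'd' @ 7: {9,10}
'd' @ 8: {7,8,11}  ✓accept
final: {7,8,11}; accept 7 in set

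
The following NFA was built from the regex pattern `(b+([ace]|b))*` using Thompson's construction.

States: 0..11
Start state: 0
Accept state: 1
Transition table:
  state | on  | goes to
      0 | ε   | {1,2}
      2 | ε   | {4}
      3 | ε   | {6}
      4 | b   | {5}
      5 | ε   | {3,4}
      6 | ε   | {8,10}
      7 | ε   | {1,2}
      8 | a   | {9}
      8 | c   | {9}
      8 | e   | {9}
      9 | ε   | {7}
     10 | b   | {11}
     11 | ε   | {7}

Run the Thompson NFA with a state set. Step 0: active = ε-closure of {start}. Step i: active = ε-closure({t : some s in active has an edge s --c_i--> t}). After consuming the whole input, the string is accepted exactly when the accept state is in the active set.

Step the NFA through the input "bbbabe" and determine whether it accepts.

S₀ = ε-closure({0}) = {0,1,2,4}
'b' @ 1: {3,4,5,6,8,10}
'b' @ 2: {1,2,3,4,5,6,7,8,10,11}  (accept∈set)
'b' @ 3: {1,2,3,4,5,6,7,8,10,11}  (accept∈set)
'a' @ 4: {1,2,4,7,9}  (accept∈set)
'b' @ 5: {3,4,5,6,8,10}
'e' @ 6: {1,2,4,7,9}  (accept∈set)
end set {1,2,4,7,9} — state 1 in

Answer: ACCEPT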